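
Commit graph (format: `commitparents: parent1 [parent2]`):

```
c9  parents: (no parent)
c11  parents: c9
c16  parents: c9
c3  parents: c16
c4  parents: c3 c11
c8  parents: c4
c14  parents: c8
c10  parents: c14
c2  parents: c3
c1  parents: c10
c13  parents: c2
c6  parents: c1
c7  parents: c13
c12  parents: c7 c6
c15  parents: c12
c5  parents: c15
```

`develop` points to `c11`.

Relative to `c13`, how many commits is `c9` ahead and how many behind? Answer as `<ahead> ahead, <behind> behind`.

0 ahead, 4 behind

Reachable from c9: {c9}.
Reachable from c13: {c13, c16, c2, c3, c9}.
Only in c9's history (ahead): {} — 0.
Only in c13's history (behind): {c13, c16, c2, c3} — 4.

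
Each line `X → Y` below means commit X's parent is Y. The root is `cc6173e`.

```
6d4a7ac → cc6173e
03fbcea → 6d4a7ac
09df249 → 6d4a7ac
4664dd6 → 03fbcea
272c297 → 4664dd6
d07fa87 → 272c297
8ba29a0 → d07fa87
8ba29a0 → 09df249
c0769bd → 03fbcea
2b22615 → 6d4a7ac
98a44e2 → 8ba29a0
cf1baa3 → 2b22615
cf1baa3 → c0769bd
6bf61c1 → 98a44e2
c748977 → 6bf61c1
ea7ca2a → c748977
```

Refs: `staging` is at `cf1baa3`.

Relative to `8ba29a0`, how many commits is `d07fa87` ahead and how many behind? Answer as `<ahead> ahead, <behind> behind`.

Reachable from d07fa87: {03fbcea, 272c297, 4664dd6, 6d4a7ac, cc6173e, d07fa87}.
Reachable from 8ba29a0: {03fbcea, 09df249, 272c297, 4664dd6, 6d4a7ac, 8ba29a0, cc6173e, d07fa87}.
Only in d07fa87's history (ahead): {} — 0.
Only in 8ba29a0's history (behind): {09df249, 8ba29a0} — 2.

0 ahead, 2 behind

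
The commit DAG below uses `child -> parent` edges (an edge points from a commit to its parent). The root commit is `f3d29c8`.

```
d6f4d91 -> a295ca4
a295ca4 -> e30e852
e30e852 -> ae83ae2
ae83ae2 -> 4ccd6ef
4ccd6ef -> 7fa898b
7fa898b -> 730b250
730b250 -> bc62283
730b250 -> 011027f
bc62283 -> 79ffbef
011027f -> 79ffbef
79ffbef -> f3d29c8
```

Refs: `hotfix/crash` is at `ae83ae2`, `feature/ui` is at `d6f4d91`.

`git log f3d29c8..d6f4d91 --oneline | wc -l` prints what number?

10

Reachable from d6f4d91: {011027f, 4ccd6ef, 730b250, 79ffbef, 7fa898b, a295ca4, ae83ae2, bc62283, d6f4d91, e30e852, f3d29c8}.
Reachable from f3d29c8: {f3d29c8}.
In d6f4d91's history but not f3d29c8's: {011027f, 4ccd6ef, 730b250, 79ffbef, 7fa898b, a295ca4, ae83ae2, bc62283, d6f4d91, e30e852} — 10 commits.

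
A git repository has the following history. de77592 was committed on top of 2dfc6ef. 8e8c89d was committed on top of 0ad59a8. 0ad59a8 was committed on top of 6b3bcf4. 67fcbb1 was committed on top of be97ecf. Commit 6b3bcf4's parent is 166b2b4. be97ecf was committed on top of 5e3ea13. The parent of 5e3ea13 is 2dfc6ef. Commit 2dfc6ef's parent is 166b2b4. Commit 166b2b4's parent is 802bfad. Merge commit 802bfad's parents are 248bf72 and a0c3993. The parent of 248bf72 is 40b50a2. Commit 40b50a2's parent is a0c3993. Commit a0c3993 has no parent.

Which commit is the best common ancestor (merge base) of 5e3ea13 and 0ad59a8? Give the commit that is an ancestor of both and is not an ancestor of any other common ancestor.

166b2b4

Ancestors of 5e3ea13: {166b2b4, 248bf72, 2dfc6ef, 40b50a2, 5e3ea13, 802bfad, a0c3993}.
Ancestors of 0ad59a8: {0ad59a8, 166b2b4, 248bf72, 40b50a2, 6b3bcf4, 802bfad, a0c3993}.
Common ancestors: {166b2b4, 248bf72, 40b50a2, 802bfad, a0c3993}.
Among these, 166b2b4 is not an ancestor of any other common ancestor — it is the merge base.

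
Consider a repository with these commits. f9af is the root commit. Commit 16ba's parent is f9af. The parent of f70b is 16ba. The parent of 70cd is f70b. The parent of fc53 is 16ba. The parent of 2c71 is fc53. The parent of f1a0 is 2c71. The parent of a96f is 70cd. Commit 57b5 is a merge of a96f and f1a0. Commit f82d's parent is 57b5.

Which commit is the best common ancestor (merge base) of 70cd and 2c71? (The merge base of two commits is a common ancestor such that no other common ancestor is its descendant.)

16ba

Ancestors of 70cd: {16ba, 70cd, f70b, f9af}.
Ancestors of 2c71: {16ba, 2c71, f9af, fc53}.
Common ancestors: {16ba, f9af}.
Among these, 16ba is not an ancestor of any other common ancestor — it is the merge base.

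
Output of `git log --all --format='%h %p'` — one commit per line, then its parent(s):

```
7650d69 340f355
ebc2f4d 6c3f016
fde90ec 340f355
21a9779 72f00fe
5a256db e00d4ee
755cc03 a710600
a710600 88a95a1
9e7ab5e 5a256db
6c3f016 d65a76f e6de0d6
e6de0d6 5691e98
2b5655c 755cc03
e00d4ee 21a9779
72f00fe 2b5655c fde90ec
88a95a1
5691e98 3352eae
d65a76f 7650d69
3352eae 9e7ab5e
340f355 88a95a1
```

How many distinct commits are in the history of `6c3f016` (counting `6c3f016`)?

17

Walking parent pointers from 6c3f016: reachable set = {21a9779, 2b5655c, 3352eae, 340f355, 5691e98, 5a256db, 6c3f016, 72f00fe, 755cc03, 7650d69, 88a95a1, 9e7ab5e, a710600, d65a76f, e00d4ee, e6de0d6, fde90ec}.
That is 17 commits.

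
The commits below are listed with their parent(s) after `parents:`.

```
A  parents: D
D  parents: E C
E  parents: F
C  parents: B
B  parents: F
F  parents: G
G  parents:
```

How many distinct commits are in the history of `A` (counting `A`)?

Walking parent pointers from A: reachable set = {A, B, C, D, E, F, G}.
That is 7 commits.

7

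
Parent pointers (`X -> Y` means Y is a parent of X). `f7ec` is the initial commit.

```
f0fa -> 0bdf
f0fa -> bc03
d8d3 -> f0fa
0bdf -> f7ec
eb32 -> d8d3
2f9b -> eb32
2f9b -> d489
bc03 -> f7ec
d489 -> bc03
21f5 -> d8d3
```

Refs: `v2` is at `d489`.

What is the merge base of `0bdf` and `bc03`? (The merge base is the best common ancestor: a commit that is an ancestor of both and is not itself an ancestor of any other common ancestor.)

Ancestors of 0bdf: {0bdf, f7ec}.
Ancestors of bc03: {bc03, f7ec}.
Common ancestors: {f7ec}.
The only common ancestor is f7ec, so it is the merge base.

f7ec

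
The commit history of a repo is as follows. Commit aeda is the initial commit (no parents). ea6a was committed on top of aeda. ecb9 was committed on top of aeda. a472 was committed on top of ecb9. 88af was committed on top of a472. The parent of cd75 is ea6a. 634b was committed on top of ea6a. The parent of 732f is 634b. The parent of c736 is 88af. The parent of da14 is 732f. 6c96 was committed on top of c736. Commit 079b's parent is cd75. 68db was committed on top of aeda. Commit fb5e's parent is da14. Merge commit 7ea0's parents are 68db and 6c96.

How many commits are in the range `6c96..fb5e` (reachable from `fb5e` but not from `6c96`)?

5

Reachable from fb5e: {634b, 732f, aeda, da14, ea6a, fb5e}.
Reachable from 6c96: {6c96, 88af, a472, aeda, c736, ecb9}.
In fb5e's history but not 6c96's: {634b, 732f, da14, ea6a, fb5e} — 5 commits.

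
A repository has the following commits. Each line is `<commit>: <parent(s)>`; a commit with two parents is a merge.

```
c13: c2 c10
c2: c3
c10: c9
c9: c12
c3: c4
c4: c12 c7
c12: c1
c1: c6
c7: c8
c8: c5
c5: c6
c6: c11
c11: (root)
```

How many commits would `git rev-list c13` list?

Walking parent pointers from c13: reachable set = {c1, c10, c11, c12, c13, c2, c3, c4, c5, c6, c7, c8, c9}.
That is 13 commits.

13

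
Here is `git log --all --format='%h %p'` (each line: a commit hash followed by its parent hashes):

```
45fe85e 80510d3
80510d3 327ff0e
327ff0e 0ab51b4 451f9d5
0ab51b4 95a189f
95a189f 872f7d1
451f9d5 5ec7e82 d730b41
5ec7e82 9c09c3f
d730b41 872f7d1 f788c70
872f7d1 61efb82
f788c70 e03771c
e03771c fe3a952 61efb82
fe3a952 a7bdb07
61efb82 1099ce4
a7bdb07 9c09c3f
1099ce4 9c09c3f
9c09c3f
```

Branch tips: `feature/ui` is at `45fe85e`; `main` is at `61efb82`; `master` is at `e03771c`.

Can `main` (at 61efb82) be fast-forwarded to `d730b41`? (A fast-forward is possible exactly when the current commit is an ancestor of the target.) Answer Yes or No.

Yes

A fast-forward from 61efb82 to d730b41 is possible iff 61efb82 is an ancestor of d730b41.
Ancestors of d730b41: {1099ce4, 61efb82, 872f7d1, 9c09c3f, a7bdb07, d730b41, e03771c, f788c70, fe3a952}.
61efb82 is among them, so fast-forward is possible.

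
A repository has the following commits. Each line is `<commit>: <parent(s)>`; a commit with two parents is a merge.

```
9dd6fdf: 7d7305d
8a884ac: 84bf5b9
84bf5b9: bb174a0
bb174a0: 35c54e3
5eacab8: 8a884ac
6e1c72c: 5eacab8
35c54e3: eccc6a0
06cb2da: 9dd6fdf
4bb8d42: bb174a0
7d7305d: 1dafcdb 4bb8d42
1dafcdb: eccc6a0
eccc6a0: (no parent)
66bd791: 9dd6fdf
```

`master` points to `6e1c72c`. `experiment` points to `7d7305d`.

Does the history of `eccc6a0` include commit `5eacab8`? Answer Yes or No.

Ancestors of eccc6a0: {eccc6a0}.
5eacab8 is not in that set, so it is not an ancestor of eccc6a0.

No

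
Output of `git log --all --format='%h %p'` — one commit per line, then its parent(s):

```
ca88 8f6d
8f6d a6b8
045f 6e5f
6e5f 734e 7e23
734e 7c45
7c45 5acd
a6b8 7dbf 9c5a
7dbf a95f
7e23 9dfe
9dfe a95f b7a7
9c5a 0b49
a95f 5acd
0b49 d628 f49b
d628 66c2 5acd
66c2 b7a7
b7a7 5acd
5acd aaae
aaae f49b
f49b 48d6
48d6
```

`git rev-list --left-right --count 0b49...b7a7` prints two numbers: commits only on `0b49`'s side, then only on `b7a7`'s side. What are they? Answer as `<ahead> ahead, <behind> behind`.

3 ahead, 0 behind

Reachable from 0b49: {0b49, 48d6, 5acd, 66c2, aaae, b7a7, d628, f49b}.
Reachable from b7a7: {48d6, 5acd, aaae, b7a7, f49b}.
Only in 0b49's history (ahead): {0b49, 66c2, d628} — 3.
Only in b7a7's history (behind): {} — 0.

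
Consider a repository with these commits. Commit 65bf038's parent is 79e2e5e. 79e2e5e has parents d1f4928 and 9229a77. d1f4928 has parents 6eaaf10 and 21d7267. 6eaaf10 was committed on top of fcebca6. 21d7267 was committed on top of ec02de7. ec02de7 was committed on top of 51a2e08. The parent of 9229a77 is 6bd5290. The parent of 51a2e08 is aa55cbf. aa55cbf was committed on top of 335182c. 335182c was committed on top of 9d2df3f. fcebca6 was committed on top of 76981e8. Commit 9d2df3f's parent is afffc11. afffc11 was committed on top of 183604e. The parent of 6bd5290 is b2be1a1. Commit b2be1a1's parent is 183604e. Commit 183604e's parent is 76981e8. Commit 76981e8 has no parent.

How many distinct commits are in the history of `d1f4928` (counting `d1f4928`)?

12

Walking parent pointers from d1f4928: reachable set = {183604e, 21d7267, 335182c, 51a2e08, 6eaaf10, 76981e8, 9d2df3f, aa55cbf, afffc11, d1f4928, ec02de7, fcebca6}.
That is 12 commits.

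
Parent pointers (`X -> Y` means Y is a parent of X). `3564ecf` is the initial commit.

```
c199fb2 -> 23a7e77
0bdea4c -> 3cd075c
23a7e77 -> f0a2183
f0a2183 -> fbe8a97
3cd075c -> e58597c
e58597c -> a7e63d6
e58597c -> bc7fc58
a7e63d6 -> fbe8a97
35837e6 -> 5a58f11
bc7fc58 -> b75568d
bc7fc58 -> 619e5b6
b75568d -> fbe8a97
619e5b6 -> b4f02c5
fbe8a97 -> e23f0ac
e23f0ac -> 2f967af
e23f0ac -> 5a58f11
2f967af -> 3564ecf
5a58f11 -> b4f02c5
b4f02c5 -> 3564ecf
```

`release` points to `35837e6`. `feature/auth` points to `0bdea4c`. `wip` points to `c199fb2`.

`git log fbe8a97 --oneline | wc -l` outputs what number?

6

Walking parent pointers from fbe8a97: reachable set = {2f967af, 3564ecf, 5a58f11, b4f02c5, e23f0ac, fbe8a97}.
That is 6 commits.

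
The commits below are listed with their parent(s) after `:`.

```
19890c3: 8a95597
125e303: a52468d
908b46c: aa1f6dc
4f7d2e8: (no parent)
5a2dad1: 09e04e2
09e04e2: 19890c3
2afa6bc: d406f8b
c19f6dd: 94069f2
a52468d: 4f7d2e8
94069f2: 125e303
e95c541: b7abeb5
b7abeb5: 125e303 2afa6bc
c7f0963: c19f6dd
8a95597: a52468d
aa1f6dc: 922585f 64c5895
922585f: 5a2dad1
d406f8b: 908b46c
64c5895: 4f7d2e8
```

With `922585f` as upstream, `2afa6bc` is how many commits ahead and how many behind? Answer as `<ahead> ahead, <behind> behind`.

5 ahead, 0 behind

Reachable from 2afa6bc: {09e04e2, 19890c3, 2afa6bc, 4f7d2e8, 5a2dad1, 64c5895, 8a95597, 908b46c, 922585f, a52468d, aa1f6dc, d406f8b}.
Reachable from 922585f: {09e04e2, 19890c3, 4f7d2e8, 5a2dad1, 8a95597, 922585f, a52468d}.
Only in 2afa6bc's history (ahead): {2afa6bc, 64c5895, 908b46c, aa1f6dc, d406f8b} — 5.
Only in 922585f's history (behind): {} — 0.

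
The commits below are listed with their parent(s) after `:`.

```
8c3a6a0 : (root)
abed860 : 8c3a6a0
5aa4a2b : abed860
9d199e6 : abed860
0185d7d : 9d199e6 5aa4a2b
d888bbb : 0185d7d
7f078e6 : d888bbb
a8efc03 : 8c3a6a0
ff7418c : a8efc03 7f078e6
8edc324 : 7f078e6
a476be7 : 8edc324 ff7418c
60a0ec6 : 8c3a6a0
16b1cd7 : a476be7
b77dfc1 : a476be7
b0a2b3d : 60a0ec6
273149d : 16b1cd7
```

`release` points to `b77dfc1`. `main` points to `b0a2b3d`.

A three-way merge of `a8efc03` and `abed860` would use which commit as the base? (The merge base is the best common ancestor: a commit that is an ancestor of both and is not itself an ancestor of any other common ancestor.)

Ancestors of a8efc03: {8c3a6a0, a8efc03}.
Ancestors of abed860: {8c3a6a0, abed860}.
Common ancestors: {8c3a6a0}.
The only common ancestor is 8c3a6a0, so it is the merge base.

8c3a6a0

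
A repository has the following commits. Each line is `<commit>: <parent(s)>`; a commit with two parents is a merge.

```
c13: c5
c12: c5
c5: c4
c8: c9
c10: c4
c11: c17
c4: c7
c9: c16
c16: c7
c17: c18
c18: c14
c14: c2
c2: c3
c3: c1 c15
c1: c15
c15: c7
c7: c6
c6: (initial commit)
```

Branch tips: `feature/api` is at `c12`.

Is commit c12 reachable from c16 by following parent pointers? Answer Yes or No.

Ancestors of c16: {c16, c6, c7}.
c12 is not in that set, so it is not an ancestor of c16.

No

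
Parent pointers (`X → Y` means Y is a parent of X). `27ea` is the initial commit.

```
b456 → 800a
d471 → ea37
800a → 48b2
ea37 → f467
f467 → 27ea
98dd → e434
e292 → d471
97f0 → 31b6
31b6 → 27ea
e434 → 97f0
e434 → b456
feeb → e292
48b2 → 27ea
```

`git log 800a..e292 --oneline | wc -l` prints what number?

Reachable from e292: {27ea, d471, e292, ea37, f467}.
Reachable from 800a: {27ea, 48b2, 800a}.
In e292's history but not 800a's: {d471, e292, ea37, f467} — 4 commits.

4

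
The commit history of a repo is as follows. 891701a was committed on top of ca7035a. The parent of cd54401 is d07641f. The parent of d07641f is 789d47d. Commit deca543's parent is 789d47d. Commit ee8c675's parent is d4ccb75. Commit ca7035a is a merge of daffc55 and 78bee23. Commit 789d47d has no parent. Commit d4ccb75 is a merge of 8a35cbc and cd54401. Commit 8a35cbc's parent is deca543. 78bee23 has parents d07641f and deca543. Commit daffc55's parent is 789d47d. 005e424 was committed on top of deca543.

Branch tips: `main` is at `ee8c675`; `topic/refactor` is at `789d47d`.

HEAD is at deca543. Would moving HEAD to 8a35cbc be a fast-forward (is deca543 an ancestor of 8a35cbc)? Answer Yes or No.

Yes

A fast-forward from deca543 to 8a35cbc is possible iff deca543 is an ancestor of 8a35cbc.
Ancestors of 8a35cbc: {789d47d, 8a35cbc, deca543}.
deca543 is among them, so fast-forward is possible.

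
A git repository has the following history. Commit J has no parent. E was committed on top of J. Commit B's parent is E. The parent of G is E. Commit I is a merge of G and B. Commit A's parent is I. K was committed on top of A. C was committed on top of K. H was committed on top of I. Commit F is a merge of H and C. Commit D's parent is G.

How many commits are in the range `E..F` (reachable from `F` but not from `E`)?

8

Reachable from F: {A, B, C, E, F, G, H, I, J, K}.
Reachable from E: {E, J}.
In F's history but not E's: {A, B, C, F, G, H, I, K} — 8 commits.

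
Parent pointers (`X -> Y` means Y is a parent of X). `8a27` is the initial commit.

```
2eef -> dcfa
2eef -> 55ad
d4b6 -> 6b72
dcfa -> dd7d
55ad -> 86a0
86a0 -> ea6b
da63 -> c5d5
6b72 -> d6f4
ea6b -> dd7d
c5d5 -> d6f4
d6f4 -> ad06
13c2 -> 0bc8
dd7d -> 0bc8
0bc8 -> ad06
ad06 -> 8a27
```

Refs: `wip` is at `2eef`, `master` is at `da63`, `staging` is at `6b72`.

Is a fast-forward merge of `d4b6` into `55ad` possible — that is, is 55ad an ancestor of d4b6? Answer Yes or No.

A fast-forward from 55ad to d4b6 is possible iff 55ad is an ancestor of d4b6.
Ancestors of d4b6: {6b72, 8a27, ad06, d4b6, d6f4}.
55ad is not among them, so fast-forward is not possible.

No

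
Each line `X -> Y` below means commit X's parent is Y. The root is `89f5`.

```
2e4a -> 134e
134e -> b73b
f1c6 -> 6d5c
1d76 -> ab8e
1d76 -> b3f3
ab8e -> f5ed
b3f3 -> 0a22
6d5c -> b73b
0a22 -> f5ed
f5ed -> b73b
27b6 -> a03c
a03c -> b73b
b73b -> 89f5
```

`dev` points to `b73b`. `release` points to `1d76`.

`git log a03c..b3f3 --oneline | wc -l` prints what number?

Reachable from b3f3: {0a22, 89f5, b3f3, b73b, f5ed}.
Reachable from a03c: {89f5, a03c, b73b}.
In b3f3's history but not a03c's: {0a22, b3f3, f5ed} — 3 commits.

3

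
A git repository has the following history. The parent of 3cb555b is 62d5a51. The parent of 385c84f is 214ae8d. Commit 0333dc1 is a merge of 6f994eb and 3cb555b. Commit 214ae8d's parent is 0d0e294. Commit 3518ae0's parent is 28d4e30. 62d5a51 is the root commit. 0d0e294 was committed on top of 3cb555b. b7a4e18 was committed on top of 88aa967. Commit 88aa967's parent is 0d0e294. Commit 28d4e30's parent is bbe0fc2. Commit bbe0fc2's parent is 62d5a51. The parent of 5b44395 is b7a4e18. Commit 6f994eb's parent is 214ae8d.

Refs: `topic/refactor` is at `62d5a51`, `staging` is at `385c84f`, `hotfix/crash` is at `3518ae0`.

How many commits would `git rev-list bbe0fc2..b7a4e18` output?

Reachable from b7a4e18: {0d0e294, 3cb555b, 62d5a51, 88aa967, b7a4e18}.
Reachable from bbe0fc2: {62d5a51, bbe0fc2}.
In b7a4e18's history but not bbe0fc2's: {0d0e294, 3cb555b, 88aa967, b7a4e18} — 4 commits.

4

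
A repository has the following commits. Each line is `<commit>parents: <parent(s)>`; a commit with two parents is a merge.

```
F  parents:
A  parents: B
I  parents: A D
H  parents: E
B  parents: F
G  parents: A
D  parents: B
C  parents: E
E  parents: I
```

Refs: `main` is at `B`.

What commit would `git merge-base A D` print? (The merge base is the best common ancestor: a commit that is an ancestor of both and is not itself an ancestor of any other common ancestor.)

B

Ancestors of A: {A, B, F}.
Ancestors of D: {B, D, F}.
Common ancestors: {B, F}.
Among these, B is not an ancestor of any other common ancestor — it is the merge base.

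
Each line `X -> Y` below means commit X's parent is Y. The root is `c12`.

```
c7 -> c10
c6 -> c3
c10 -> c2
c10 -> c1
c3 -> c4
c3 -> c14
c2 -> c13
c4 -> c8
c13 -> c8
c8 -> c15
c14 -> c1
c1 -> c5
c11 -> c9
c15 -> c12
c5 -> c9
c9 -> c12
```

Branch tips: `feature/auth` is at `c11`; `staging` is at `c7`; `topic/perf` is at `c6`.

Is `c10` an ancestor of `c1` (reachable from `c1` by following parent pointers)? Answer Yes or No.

No

Ancestors of c1: {c1, c12, c5, c9}.
c10 is not in that set, so it is not an ancestor of c1.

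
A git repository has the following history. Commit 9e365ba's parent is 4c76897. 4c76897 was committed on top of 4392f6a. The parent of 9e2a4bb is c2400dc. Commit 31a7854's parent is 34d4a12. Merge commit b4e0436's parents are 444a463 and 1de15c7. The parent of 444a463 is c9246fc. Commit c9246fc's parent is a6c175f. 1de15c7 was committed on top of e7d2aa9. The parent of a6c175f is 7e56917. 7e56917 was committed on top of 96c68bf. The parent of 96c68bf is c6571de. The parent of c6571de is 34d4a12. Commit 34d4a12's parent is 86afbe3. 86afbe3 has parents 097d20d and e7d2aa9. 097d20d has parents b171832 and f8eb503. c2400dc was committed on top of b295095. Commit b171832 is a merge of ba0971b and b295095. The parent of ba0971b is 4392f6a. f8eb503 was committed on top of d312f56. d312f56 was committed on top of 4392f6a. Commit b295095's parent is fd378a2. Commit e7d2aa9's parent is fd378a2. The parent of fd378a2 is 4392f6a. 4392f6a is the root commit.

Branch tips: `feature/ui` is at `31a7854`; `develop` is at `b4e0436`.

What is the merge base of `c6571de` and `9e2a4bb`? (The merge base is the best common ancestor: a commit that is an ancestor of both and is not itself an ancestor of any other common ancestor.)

Ancestors of c6571de: {097d20d, 34d4a12, 4392f6a, 86afbe3, b171832, b295095, ba0971b, c6571de, d312f56, e7d2aa9, f8eb503, fd378a2}.
Ancestors of 9e2a4bb: {4392f6a, 9e2a4bb, b295095, c2400dc, fd378a2}.
Common ancestors: {4392f6a, b295095, fd378a2}.
Among these, b295095 is not an ancestor of any other common ancestor — it is the merge base.

b295095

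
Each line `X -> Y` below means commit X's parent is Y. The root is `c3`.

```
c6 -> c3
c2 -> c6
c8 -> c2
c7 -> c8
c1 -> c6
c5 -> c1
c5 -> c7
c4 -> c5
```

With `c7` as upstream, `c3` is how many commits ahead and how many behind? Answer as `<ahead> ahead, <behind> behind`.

Reachable from c3: {c3}.
Reachable from c7: {c2, c3, c6, c7, c8}.
Only in c3's history (ahead): {} — 0.
Only in c7's history (behind): {c2, c6, c7, c8} — 4.

0 ahead, 4 behind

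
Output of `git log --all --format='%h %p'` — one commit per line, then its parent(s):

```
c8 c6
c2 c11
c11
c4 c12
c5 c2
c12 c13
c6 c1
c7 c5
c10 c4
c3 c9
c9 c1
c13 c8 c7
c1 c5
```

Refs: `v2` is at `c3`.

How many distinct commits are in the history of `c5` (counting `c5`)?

Walking parent pointers from c5: reachable set = {c11, c2, c5}.
That is 3 commits.

3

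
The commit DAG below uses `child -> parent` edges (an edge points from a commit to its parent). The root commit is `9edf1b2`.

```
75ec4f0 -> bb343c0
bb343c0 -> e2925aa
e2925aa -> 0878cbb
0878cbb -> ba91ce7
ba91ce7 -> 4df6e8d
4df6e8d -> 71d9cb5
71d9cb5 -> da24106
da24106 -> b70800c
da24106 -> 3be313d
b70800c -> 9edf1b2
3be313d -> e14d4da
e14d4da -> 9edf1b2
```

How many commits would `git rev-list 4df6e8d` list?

7

Walking parent pointers from 4df6e8d: reachable set = {3be313d, 4df6e8d, 71d9cb5, 9edf1b2, b70800c, da24106, e14d4da}.
That is 7 commits.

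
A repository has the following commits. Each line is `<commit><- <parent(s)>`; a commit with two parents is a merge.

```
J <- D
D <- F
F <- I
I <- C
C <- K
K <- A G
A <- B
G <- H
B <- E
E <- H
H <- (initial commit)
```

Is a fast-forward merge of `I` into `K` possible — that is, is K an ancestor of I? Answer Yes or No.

Yes

A fast-forward from K to I is possible iff K is an ancestor of I.
Ancestors of I: {A, B, C, E, G, H, I, K}.
K is among them, so fast-forward is possible.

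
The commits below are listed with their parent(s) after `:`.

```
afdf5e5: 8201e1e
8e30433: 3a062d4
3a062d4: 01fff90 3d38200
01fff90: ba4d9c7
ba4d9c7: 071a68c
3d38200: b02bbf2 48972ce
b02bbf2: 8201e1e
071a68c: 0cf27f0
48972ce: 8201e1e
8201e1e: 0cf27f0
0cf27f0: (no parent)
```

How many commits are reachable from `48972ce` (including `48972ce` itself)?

3

Walking parent pointers from 48972ce: reachable set = {0cf27f0, 48972ce, 8201e1e}.
That is 3 commits.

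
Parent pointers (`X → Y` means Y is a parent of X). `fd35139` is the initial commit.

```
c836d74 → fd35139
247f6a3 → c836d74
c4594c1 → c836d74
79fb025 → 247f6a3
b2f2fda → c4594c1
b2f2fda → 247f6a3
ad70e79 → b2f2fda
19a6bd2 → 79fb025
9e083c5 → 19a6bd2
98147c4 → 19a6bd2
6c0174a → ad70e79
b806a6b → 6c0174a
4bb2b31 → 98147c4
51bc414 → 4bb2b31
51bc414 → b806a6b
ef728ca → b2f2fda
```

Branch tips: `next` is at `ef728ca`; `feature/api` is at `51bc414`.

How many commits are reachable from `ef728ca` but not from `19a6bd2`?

3

Reachable from ef728ca: {247f6a3, b2f2fda, c4594c1, c836d74, ef728ca, fd35139}.
Reachable from 19a6bd2: {19a6bd2, 247f6a3, 79fb025, c836d74, fd35139}.
In ef728ca's history but not 19a6bd2's: {b2f2fda, c4594c1, ef728ca} — 3 commits.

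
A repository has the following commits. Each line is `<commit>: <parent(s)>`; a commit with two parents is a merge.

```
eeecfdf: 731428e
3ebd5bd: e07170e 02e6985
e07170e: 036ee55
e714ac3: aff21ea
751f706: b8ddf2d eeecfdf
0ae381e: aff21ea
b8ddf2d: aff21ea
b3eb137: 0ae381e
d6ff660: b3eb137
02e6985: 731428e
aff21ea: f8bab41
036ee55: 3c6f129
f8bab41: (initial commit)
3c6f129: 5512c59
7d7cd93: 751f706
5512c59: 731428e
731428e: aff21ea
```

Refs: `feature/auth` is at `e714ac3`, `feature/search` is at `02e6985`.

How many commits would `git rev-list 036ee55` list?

6

Walking parent pointers from 036ee55: reachable set = {036ee55, 3c6f129, 5512c59, 731428e, aff21ea, f8bab41}.
That is 6 commits.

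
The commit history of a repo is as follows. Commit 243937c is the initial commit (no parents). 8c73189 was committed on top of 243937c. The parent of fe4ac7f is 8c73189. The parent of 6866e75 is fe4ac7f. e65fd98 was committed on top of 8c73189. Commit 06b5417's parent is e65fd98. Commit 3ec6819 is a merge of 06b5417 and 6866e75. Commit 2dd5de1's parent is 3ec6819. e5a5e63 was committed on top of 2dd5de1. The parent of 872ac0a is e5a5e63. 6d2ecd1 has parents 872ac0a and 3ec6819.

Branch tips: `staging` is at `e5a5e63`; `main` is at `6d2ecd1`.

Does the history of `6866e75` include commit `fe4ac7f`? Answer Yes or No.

Yes

Ancestors of 6866e75 (commits reachable by following parents): {243937c, 6866e75, 8c73189, fe4ac7f}.
fe4ac7f is in that set, so it is an ancestor of 6866e75.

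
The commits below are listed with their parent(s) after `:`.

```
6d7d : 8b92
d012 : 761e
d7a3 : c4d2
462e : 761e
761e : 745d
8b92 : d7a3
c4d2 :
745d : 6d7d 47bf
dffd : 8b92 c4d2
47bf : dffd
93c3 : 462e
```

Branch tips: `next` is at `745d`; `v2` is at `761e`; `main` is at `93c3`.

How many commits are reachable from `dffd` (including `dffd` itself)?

Walking parent pointers from dffd: reachable set = {8b92, c4d2, d7a3, dffd}.
That is 4 commits.

4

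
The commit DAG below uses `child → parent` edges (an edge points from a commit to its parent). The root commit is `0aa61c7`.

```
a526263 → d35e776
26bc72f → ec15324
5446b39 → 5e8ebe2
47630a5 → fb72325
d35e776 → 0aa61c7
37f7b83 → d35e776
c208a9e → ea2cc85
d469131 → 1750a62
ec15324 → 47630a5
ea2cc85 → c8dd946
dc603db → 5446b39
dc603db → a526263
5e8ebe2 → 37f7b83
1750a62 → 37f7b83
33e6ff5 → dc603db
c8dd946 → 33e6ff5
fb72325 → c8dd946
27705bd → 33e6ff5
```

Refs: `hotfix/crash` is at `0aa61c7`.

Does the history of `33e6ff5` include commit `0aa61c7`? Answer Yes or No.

Yes

Ancestors of 33e6ff5 (commits reachable by following parents): {0aa61c7, 33e6ff5, 37f7b83, 5446b39, 5e8ebe2, a526263, d35e776, dc603db}.
0aa61c7 is in that set, so it is an ancestor of 33e6ff5.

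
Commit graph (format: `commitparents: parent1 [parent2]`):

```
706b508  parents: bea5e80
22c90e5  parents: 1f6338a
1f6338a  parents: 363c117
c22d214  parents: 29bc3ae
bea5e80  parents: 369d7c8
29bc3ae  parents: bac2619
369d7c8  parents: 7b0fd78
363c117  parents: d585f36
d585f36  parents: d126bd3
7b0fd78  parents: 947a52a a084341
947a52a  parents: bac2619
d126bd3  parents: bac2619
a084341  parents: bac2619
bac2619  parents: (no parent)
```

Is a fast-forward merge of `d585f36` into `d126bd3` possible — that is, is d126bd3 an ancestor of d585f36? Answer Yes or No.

Yes

A fast-forward from d126bd3 to d585f36 is possible iff d126bd3 is an ancestor of d585f36.
Ancestors of d585f36: {bac2619, d126bd3, d585f36}.
d126bd3 is among them, so fast-forward is possible.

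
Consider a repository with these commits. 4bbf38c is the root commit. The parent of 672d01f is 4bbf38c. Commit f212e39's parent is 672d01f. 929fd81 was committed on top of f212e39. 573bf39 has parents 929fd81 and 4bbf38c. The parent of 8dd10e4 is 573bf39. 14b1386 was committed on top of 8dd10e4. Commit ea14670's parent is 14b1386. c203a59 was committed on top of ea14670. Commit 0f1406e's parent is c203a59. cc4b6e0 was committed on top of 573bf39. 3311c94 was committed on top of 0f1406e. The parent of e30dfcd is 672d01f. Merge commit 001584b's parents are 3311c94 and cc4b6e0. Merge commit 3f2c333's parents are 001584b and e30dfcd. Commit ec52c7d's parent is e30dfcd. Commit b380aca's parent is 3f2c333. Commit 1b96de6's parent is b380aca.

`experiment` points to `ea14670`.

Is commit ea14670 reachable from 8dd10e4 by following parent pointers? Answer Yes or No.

Ancestors of 8dd10e4: {4bbf38c, 573bf39, 672d01f, 8dd10e4, 929fd81, f212e39}.
ea14670 is not in that set, so it is not an ancestor of 8dd10e4.

No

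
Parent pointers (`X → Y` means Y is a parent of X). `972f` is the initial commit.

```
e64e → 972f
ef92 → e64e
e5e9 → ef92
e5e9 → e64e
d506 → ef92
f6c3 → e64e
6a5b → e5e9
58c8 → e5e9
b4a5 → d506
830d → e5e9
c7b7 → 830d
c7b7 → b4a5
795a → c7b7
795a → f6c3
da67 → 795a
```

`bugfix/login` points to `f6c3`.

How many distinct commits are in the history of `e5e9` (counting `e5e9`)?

4

Walking parent pointers from e5e9: reachable set = {972f, e5e9, e64e, ef92}.
That is 4 commits.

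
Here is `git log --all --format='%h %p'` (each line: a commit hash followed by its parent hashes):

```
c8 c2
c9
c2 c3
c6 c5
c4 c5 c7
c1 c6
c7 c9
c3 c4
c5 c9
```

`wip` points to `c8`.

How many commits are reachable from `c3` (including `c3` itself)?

5

Walking parent pointers from c3: reachable set = {c3, c4, c5, c7, c9}.
That is 5 commits.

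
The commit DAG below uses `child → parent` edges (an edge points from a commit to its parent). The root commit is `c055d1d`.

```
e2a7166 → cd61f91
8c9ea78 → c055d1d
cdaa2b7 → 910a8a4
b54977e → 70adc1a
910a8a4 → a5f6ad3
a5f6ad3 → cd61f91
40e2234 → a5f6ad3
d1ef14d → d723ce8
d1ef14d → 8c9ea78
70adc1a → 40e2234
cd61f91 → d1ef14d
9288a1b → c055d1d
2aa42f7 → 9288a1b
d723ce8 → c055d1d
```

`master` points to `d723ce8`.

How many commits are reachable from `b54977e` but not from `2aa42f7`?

8

Reachable from b54977e: {40e2234, 70adc1a, 8c9ea78, a5f6ad3, b54977e, c055d1d, cd61f91, d1ef14d, d723ce8}.
Reachable from 2aa42f7: {2aa42f7, 9288a1b, c055d1d}.
In b54977e's history but not 2aa42f7's: {40e2234, 70adc1a, 8c9ea78, a5f6ad3, b54977e, cd61f91, d1ef14d, d723ce8} — 8 commits.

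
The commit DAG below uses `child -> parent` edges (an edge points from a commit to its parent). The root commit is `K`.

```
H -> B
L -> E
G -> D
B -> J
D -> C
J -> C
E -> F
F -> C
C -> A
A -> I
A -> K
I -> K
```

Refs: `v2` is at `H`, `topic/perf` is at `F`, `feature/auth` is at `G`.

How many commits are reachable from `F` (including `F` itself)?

Walking parent pointers from F: reachable set = {A, C, F, I, K}.
That is 5 commits.

5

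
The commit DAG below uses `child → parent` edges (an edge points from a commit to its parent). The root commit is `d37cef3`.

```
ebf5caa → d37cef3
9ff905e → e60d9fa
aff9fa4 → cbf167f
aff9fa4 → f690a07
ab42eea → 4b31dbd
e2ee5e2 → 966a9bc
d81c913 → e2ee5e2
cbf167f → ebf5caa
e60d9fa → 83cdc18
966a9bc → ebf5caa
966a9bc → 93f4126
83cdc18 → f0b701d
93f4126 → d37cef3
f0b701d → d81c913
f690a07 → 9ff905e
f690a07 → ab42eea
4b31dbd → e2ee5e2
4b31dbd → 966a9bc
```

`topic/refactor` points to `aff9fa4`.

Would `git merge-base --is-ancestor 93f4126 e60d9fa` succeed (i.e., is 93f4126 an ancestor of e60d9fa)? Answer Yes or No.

Ancestors of e60d9fa (commits reachable by following parents): {83cdc18, 93f4126, 966a9bc, d37cef3, d81c913, e2ee5e2, e60d9fa, ebf5caa, f0b701d}.
93f4126 is in that set, so it is an ancestor of e60d9fa.

Yes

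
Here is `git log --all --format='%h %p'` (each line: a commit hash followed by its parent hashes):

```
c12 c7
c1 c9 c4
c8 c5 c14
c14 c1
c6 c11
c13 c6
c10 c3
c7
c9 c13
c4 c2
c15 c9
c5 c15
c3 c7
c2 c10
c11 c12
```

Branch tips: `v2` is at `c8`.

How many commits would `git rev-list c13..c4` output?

Reachable from c4: {c10, c2, c3, c4, c7}.
Reachable from c13: {c11, c12, c13, c6, c7}.
In c4's history but not c13's: {c10, c2, c3, c4} — 4 commits.

4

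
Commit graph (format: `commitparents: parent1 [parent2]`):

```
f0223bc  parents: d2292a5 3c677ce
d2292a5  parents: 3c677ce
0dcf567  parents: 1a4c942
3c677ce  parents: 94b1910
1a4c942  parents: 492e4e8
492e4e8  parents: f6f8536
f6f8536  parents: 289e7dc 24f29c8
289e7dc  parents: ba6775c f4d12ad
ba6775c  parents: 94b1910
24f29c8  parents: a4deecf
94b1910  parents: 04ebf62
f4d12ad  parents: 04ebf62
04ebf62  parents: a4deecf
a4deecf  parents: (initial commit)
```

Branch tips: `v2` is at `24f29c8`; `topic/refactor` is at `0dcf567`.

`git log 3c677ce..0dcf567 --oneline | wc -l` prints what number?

Reachable from 0dcf567: {04ebf62, 0dcf567, 1a4c942, 24f29c8, 289e7dc, 492e4e8, 94b1910, a4deecf, ba6775c, f4d12ad, f6f8536}.
Reachable from 3c677ce: {04ebf62, 3c677ce, 94b1910, a4deecf}.
In 0dcf567's history but not 3c677ce's: {0dcf567, 1a4c942, 24f29c8, 289e7dc, 492e4e8, ba6775c, f4d12ad, f6f8536} — 8 commits.

8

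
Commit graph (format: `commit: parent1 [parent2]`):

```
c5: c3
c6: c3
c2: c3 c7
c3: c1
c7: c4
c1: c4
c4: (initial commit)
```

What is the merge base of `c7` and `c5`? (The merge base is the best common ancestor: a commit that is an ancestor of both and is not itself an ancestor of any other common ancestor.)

Ancestors of c7: {c4, c7}.
Ancestors of c5: {c1, c3, c4, c5}.
Common ancestors: {c4}.
The only common ancestor is c4, so it is the merge base.

c4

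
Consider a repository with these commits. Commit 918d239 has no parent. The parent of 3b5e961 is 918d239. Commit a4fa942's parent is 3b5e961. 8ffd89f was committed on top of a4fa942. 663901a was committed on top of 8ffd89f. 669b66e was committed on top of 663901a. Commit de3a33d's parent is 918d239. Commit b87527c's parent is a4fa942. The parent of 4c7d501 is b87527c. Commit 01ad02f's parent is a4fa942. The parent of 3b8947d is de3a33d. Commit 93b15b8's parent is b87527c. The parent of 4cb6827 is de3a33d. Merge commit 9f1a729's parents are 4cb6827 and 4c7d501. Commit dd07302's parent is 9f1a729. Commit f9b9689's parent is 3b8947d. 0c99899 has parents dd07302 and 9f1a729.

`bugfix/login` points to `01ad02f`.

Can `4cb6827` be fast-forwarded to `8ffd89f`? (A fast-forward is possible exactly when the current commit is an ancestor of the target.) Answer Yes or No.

No

A fast-forward from 4cb6827 to 8ffd89f is possible iff 4cb6827 is an ancestor of 8ffd89f.
Ancestors of 8ffd89f: {3b5e961, 8ffd89f, 918d239, a4fa942}.
4cb6827 is not among them, so fast-forward is not possible.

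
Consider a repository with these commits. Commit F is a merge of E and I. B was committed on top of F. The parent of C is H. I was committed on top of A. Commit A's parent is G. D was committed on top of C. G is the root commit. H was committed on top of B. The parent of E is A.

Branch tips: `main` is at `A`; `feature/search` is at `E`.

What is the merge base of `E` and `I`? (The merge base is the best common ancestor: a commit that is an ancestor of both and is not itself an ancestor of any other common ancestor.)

A

Ancestors of E: {A, E, G}.
Ancestors of I: {A, G, I}.
Common ancestors: {A, G}.
Among these, A is not an ancestor of any other common ancestor — it is the merge base.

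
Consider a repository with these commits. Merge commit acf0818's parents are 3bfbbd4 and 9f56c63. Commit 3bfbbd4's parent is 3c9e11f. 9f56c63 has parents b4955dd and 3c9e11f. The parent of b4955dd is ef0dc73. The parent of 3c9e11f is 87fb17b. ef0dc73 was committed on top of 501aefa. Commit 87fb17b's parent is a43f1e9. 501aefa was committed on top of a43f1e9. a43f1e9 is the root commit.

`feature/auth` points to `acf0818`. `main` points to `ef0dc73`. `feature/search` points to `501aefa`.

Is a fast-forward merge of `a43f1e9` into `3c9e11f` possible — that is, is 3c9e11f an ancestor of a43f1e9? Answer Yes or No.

No

A fast-forward from 3c9e11f to a43f1e9 is possible iff 3c9e11f is an ancestor of a43f1e9.
Ancestors of a43f1e9: {a43f1e9}.
3c9e11f is not among them, so fast-forward is not possible.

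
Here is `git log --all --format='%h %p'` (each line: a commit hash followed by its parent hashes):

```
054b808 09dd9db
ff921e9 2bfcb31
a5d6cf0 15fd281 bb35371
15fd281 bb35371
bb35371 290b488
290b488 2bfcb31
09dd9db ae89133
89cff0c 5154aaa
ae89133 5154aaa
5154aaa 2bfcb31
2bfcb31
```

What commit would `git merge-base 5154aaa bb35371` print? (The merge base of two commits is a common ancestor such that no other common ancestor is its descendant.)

2bfcb31

Ancestors of 5154aaa: {2bfcb31, 5154aaa}.
Ancestors of bb35371: {290b488, 2bfcb31, bb35371}.
Common ancestors: {2bfcb31}.
The only common ancestor is 2bfcb31, so it is the merge base.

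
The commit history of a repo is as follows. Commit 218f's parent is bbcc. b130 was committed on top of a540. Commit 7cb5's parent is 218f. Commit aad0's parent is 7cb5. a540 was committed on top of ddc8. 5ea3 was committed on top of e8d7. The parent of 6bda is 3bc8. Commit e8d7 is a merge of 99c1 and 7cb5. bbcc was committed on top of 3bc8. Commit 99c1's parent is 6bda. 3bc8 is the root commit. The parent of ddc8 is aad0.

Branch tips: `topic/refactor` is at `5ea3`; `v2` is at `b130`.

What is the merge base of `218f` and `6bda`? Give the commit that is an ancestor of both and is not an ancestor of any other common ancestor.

Ancestors of 218f: {218f, 3bc8, bbcc}.
Ancestors of 6bda: {3bc8, 6bda}.
Common ancestors: {3bc8}.
The only common ancestor is 3bc8, so it is the merge base.

3bc8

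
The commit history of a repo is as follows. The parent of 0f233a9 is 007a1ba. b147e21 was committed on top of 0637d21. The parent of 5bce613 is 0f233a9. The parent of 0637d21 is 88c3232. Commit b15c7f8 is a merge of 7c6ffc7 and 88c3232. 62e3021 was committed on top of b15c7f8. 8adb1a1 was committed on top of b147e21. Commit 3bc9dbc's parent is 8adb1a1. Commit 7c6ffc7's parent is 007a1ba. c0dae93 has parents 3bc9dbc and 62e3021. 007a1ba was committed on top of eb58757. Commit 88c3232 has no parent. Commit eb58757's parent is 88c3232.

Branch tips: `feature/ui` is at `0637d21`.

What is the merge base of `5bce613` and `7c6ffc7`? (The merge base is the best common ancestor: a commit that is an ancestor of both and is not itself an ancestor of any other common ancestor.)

007a1ba

Ancestors of 5bce613: {007a1ba, 0f233a9, 5bce613, 88c3232, eb58757}.
Ancestors of 7c6ffc7: {007a1ba, 7c6ffc7, 88c3232, eb58757}.
Common ancestors: {007a1ba, 88c3232, eb58757}.
Among these, 007a1ba is not an ancestor of any other common ancestor — it is the merge base.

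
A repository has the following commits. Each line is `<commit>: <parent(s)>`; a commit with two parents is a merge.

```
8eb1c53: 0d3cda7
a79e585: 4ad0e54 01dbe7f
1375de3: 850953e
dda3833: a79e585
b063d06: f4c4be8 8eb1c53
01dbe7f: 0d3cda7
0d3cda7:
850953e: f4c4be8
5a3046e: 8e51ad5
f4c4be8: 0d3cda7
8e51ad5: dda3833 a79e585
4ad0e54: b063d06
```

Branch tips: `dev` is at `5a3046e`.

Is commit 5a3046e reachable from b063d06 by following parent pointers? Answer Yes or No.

Ancestors of b063d06: {0d3cda7, 8eb1c53, b063d06, f4c4be8}.
5a3046e is not in that set, so it is not an ancestor of b063d06.

No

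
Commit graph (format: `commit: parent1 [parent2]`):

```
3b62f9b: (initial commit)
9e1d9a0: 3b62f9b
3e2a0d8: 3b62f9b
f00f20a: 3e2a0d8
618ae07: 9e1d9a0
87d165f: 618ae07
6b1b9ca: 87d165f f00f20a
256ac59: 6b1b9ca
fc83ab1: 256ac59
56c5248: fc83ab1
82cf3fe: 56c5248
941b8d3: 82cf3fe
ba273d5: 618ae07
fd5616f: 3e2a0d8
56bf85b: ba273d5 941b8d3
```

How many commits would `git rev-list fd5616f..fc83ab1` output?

Reachable from fc83ab1: {256ac59, 3b62f9b, 3e2a0d8, 618ae07, 6b1b9ca, 87d165f, 9e1d9a0, f00f20a, fc83ab1}.
Reachable from fd5616f: {3b62f9b, 3e2a0d8, fd5616f}.
In fc83ab1's history but not fd5616f's: {256ac59, 618ae07, 6b1b9ca, 87d165f, 9e1d9a0, f00f20a, fc83ab1} — 7 commits.

7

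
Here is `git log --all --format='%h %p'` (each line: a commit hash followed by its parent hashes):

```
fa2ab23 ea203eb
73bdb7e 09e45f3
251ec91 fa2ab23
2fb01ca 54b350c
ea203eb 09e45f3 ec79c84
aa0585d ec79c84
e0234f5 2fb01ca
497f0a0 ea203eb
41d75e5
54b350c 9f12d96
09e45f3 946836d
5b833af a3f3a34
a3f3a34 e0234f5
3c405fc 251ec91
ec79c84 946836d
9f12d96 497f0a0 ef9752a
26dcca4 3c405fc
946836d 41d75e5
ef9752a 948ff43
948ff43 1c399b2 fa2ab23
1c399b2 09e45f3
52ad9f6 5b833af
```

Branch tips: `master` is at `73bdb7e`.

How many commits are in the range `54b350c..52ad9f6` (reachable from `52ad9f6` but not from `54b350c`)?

Reachable from 52ad9f6: {09e45f3, 1c399b2, 2fb01ca, 41d75e5, 497f0a0, 52ad9f6, 54b350c, 5b833af, 946836d, 948ff43, 9f12d96, a3f3a34, e0234f5, ea203eb, ec79c84, ef9752a, fa2ab23}.
Reachable from 54b350c: {09e45f3, 1c399b2, 41d75e5, 497f0a0, 54b350c, 946836d, 948ff43, 9f12d96, ea203eb, ec79c84, ef9752a, fa2ab23}.
In 52ad9f6's history but not 54b350c's: {2fb01ca, 52ad9f6, 5b833af, a3f3a34, e0234f5} — 5 commits.

5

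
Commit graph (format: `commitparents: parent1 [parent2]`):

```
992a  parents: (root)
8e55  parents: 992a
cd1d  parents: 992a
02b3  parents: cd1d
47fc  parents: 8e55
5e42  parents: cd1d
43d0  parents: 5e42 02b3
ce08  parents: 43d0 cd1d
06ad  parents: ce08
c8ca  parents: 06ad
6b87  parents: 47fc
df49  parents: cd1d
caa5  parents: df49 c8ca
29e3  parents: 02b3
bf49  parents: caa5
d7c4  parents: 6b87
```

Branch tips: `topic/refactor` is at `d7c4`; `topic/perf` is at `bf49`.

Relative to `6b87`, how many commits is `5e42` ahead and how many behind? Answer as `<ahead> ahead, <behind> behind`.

Reachable from 5e42: {5e42, 992a, cd1d}.
Reachable from 6b87: {47fc, 6b87, 8e55, 992a}.
Only in 5e42's history (ahead): {5e42, cd1d} — 2.
Only in 6b87's history (behind): {47fc, 6b87, 8e55} — 3.

2 ahead, 3 behind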